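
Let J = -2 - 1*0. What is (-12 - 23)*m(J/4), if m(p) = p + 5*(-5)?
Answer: 1785/2 ≈ 892.50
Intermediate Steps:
J = -2 (J = -2 + 0 = -2)
m(p) = -25 + p (m(p) = p - 25 = -25 + p)
(-12 - 23)*m(J/4) = (-12 - 23)*(-25 - 2/4) = -35*(-25 - 2*¼) = -35*(-25 - ½) = -35*(-51/2) = 1785/2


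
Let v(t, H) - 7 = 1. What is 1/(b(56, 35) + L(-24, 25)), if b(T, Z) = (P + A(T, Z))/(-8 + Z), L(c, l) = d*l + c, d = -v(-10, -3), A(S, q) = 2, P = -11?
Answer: -3/673 ≈ -0.0044577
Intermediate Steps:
v(t, H) = 8 (v(t, H) = 7 + 1 = 8)
d = -8 (d = -1*8 = -8)
L(c, l) = c - 8*l (L(c, l) = -8*l + c = c - 8*l)
b(T, Z) = -9/(-8 + Z) (b(T, Z) = (-11 + 2)/(-8 + Z) = -9/(-8 + Z))
1/(b(56, 35) + L(-24, 25)) = 1/(-9/(-8 + 35) + (-24 - 8*25)) = 1/(-9/27 + (-24 - 200)) = 1/(-9*1/27 - 224) = 1/(-1/3 - 224) = 1/(-673/3) = -3/673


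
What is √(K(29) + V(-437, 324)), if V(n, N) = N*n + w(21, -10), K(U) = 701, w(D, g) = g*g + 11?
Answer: 2*I*√35194 ≈ 375.2*I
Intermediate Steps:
w(D, g) = 11 + g² (w(D, g) = g² + 11 = 11 + g²)
V(n, N) = 111 + N*n (V(n, N) = N*n + (11 + (-10)²) = N*n + (11 + 100) = N*n + 111 = 111 + N*n)
√(K(29) + V(-437, 324)) = √(701 + (111 + 324*(-437))) = √(701 + (111 - 141588)) = √(701 - 141477) = √(-140776) = 2*I*√35194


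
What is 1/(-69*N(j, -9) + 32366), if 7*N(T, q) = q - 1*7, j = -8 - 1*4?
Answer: 7/227666 ≈ 3.0747e-5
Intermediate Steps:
j = -12 (j = -8 - 4 = -12)
N(T, q) = -1 + q/7 (N(T, q) = (q - 1*7)/7 = (q - 7)/7 = (-7 + q)/7 = -1 + q/7)
1/(-69*N(j, -9) + 32366) = 1/(-69*(-1 + (⅐)*(-9)) + 32366) = 1/(-69*(-1 - 9/7) + 32366) = 1/(-69*(-16/7) + 32366) = 1/(1104/7 + 32366) = 1/(227666/7) = 7/227666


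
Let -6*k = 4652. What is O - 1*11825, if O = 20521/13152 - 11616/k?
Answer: -180619524829/15295776 ≈ -11808.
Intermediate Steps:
k = -2326/3 (k = -⅙*4652 = -2326/3 ≈ -775.33)
O = 253026371/15295776 (O = 20521/13152 - 11616/(-2326/3) = 20521*(1/13152) - 11616*(-3/2326) = 20521/13152 + 17424/1163 = 253026371/15295776 ≈ 16.542)
O - 1*11825 = 253026371/15295776 - 1*11825 = 253026371/15295776 - 11825 = -180619524829/15295776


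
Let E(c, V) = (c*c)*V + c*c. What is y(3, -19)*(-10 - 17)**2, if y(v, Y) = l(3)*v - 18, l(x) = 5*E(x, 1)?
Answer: 183708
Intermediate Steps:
E(c, V) = c**2 + V*c**2 (E(c, V) = c**2*V + c**2 = V*c**2 + c**2 = c**2 + V*c**2)
l(x) = 10*x**2 (l(x) = 5*(x**2*(1 + 1)) = 5*(x**2*2) = 5*(2*x**2) = 10*x**2)
y(v, Y) = -18 + 90*v (y(v, Y) = (10*3**2)*v - 18 = (10*9)*v - 18 = 90*v - 18 = -18 + 90*v)
y(3, -19)*(-10 - 17)**2 = (-18 + 90*3)*(-10 - 17)**2 = (-18 + 270)*(-27)**2 = 252*729 = 183708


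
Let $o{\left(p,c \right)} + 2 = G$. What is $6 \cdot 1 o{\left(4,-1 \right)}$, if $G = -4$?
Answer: $-36$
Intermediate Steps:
$o{\left(p,c \right)} = -6$ ($o{\left(p,c \right)} = -2 - 4 = -6$)
$6 \cdot 1 o{\left(4,-1 \right)} = 6 \cdot 1 \left(-6\right) = 6 \left(-6\right) = -36$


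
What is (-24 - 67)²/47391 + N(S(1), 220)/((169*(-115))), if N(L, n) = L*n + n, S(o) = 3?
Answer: 23847431/184208817 ≈ 0.12946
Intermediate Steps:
N(L, n) = n + L*n
(-24 - 67)²/47391 + N(S(1), 220)/((169*(-115))) = (-24 - 67)²/47391 + (220*(1 + 3))/((169*(-115))) = (-91)²*(1/47391) + (220*4)/(-19435) = 8281*(1/47391) + 880*(-1/19435) = 8281/47391 - 176/3887 = 23847431/184208817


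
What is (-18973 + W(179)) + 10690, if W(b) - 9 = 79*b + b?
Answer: 6046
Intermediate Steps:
W(b) = 9 + 80*b (W(b) = 9 + (79*b + b) = 9 + 80*b)
(-18973 + W(179)) + 10690 = (-18973 + (9 + 80*179)) + 10690 = (-18973 + (9 + 14320)) + 10690 = (-18973 + 14329) + 10690 = -4644 + 10690 = 6046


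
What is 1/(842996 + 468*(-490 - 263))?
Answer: 1/490592 ≈ 2.0384e-6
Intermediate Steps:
1/(842996 + 468*(-490 - 263)) = 1/(842996 + 468*(-753)) = 1/(842996 - 352404) = 1/490592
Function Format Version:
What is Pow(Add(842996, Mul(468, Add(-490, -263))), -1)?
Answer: Rational(1, 490592) ≈ 2.0384e-6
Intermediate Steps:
Pow(Add(842996, Mul(468, Add(-490, -263))), -1) = Pow(Add(842996, Mul(468, -753)), -1) = Pow(Add(842996, -352404), -1) = Pow(490592, -1) = Rational(1, 490592)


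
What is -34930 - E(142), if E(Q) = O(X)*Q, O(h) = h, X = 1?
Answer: -35072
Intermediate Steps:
E(Q) = Q (E(Q) = 1*Q = Q)
-34930 - E(142) = -34930 - 1*142 = -34930 - 142 = -35072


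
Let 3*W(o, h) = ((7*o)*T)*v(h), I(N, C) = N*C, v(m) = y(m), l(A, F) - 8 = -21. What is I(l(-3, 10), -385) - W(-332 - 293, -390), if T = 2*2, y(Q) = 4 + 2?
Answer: 40005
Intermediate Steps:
l(A, F) = -13 (l(A, F) = 8 - 21 = -13)
y(Q) = 6
v(m) = 6
T = 4
I(N, C) = C*N
W(o, h) = 56*o (W(o, h) = (((7*o)*4)*6)/3 = ((28*o)*6)/3 = (168*o)/3 = 56*o)
I(l(-3, 10), -385) - W(-332 - 293, -390) = -385*(-13) - 56*(-332 - 293) = 5005 - 56*(-625) = 5005 - 1*(-35000) = 5005 + 35000 = 40005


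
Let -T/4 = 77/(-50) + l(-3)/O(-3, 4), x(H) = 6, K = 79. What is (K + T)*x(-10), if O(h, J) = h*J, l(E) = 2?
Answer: 12874/25 ≈ 514.96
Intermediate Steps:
O(h, J) = J*h
T = 512/75 (T = -4*(77/(-50) + 2/((4*(-3)))) = -4*(77*(-1/50) + 2/(-12)) = -4*(-77/50 + 2*(-1/12)) = -4*(-77/50 - ⅙) = -4*(-128/75) = 512/75 ≈ 6.8267)
(K + T)*x(-10) = (79 + 512/75)*6 = (6437/75)*6 = 12874/25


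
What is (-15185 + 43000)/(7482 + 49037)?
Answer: 27815/56519 ≈ 0.49214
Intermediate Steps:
(-15185 + 43000)/(7482 + 49037) = 27815/56519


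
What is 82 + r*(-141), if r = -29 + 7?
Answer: 3184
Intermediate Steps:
r = -22
82 + r*(-141) = 82 - 22*(-141) = 82 + 3102 = 3184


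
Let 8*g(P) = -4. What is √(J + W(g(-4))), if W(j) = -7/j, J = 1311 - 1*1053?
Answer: 4*√17 ≈ 16.492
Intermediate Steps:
J = 258 (J = 1311 - 1053 = 258)
g(P) = -½ (g(P) = (⅛)*(-4) = -½)
√(J + W(g(-4))) = √(258 - 7/(-½)) = √(258 - 7*(-2)) = √(258 + 14) = √272 = 4*√17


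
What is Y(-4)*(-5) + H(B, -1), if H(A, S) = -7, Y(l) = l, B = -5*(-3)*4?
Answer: 13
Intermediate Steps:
B = 60 (B = 15*4 = 60)
Y(-4)*(-5) + H(B, -1) = -4*(-5) - 7 = 20 - 7 = 13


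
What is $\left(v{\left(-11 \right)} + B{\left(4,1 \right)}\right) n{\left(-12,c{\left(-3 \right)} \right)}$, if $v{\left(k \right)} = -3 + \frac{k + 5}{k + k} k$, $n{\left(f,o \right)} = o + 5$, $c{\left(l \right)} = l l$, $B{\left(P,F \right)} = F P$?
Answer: $-28$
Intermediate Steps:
$c{\left(l \right)} = l^{2}$
$n{\left(f,o \right)} = 5 + o$
$v{\left(k \right)} = - \frac{1}{2} + \frac{k}{2}$ ($v{\left(k \right)} = -3 + \frac{5 + k}{2 k} k = -3 + \left(\frac{5}{2} + \frac{k}{2}\right) = - \frac{1}{2} + \frac{k}{2}$)
$\left(v{\left(-11 \right)} + B{\left(4,1 \right)}\right) n{\left(-12,c{\left(-3 \right)} \right)} = \left(\left(- \frac{1}{2} + \frac{1}{2} \left(-11\right)\right) + 1 \cdot 4\right) \left(5 + \left(-3\right)^{2}\right) = \left(\left(- \frac{1}{2} - \frac{11}{2}\right) + 4\right) \left(5 + 9\right) = \left(-6 + 4\right) 14 = \left(-2\right) 14 = -28$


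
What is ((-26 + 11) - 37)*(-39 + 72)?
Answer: -1716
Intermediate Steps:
((-26 + 11) - 37)*(-39 + 72) = (-15 - 37)*33 = -52*33 = -1716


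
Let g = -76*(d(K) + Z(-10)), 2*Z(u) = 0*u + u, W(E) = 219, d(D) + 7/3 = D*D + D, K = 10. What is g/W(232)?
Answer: -23408/657 ≈ -35.629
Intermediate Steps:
d(D) = -7/3 + D + D² (d(D) = -7/3 + (D*D + D) = -7/3 + (D² + D) = -7/3 + (D + D²) = -7/3 + D + D²)
Z(u) = u/2 (Z(u) = (0*u + u)/2 = (0 + u)/2 = u/2)
g = -23408/3 (g = -76*((-7/3 + 10 + 10²) + (½)*(-10)) = -76*((-7/3 + 10 + 100) - 5) = -76*(323/3 - 5) = -76*308/3 = -23408/3 ≈ -7802.7)
g/W(232) = -23408/3/219 = -23408/3*1/219 = -23408/657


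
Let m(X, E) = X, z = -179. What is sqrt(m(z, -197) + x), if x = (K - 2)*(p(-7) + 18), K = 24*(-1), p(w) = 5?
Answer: I*sqrt(777) ≈ 27.875*I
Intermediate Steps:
K = -24
x = -598 (x = (-24 - 2)*(5 + 18) = -26*23 = -598)
sqrt(m(z, -197) + x) = sqrt(-179 - 598) = sqrt(-777) = I*sqrt(777)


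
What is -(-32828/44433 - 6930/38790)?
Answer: 17570209/19150623 ≈ 0.91747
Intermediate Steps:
-(-32828/44433 - 6930/38790) = -(-32828*1/44433 - 6930*1/38790) = -(-32828/44433 - 77/431) = -1*(-17570209/19150623) = 17570209/19150623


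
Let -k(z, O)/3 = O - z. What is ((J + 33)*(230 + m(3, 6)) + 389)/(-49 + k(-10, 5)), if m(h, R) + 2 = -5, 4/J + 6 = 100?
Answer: -182301/2209 ≈ -82.526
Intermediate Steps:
J = 2/47 (J = 4/(-6 + 100) = 4/94 = 4*(1/94) = 2/47 ≈ 0.042553)
k(z, O) = -3*O + 3*z (k(z, O) = -3*(O - z) = -3*O + 3*z)
m(h, R) = -7 (m(h, R) = -2 - 5 = -7)
((J + 33)*(230 + m(3, 6)) + 389)/(-49 + k(-10, 5)) = ((2/47 + 33)*(230 - 7) + 389)/(-49 + (-3*5 + 3*(-10))) = ((1553/47)*223 + 389)/(-49 + (-15 - 30)) = (346319/47 + 389)/(-49 - 45) = (364602/47)/(-94) = (364602/47)*(-1/94) = -182301/2209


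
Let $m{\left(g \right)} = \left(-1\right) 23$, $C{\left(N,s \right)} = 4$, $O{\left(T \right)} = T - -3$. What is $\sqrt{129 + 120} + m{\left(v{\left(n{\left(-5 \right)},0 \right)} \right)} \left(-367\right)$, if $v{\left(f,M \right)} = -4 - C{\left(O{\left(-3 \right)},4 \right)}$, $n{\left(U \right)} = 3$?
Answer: $8441 + \sqrt{249} \approx 8456.8$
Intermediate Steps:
$O{\left(T \right)} = 3 + T$ ($O{\left(T \right)} = T + 3 = 3 + T$)
$v{\left(f,M \right)} = -8$ ($v{\left(f,M \right)} = -4 - 4 = -8$)
$m{\left(g \right)} = -23$
$\sqrt{129 + 120} + m{\left(v{\left(n{\left(-5 \right)},0 \right)} \right)} \left(-367\right) = \sqrt{129 + 120} - -8441 = \sqrt{249} + 8441 = 8441 + \sqrt{249}$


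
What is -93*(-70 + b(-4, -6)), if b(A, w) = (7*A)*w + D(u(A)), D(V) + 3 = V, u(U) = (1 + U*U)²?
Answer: -35712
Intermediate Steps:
u(U) = (1 + U²)²
D(V) = -3 + V
b(A, w) = -3 + (1 + A²)² + 7*A*w (b(A, w) = (7*A)*w + (-3 + (1 + A²)²) = 7*A*w + (-3 + (1 + A²)²) = -3 + (1 + A²)² + 7*A*w)
-93*(-70 + b(-4, -6)) = -93*(-70 + (-3 + (1 + (-4)²)² + 7*(-4)*(-6))) = -93*(-70 + (-3 + (1 + 16)² + 168)) = -93*(-70 + (-3 + 17² + 168)) = -93*(-70 + (-3 + 289 + 168)) = -93*(-70 + 454) = -93*384 = -35712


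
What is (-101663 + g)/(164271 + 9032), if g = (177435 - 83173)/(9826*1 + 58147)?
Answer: -6910244837/11779924819 ≈ -0.58661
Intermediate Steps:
g = 94262/67973 (g = 94262/(9826 + 58147) = 94262/67973 ≈ 1.3868)
(-101663 + g)/(164271 + 9032) = (-101663 + 94262/67973)/(164271 + 9032) = -6910244837/67973/173303 = -6910244837/67973*1/173303 = -6910244837/11779924819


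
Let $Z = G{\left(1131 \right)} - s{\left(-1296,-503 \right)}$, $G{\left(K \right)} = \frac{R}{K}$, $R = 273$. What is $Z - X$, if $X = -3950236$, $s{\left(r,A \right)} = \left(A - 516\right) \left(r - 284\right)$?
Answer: $\frac{67866271}{29} \approx 2.3402 \cdot 10^{6}$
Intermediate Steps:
$s{\left(r,A \right)} = \left(-516 + A\right) \left(-284 + r\right)$
$G{\left(K \right)} = \frac{273}{K}$
$Z = - \frac{46690573}{29}$ ($Z = \frac{273}{1131} - \left(146544 - -668736 - -142852 - -651888\right) = 273 \cdot \frac{1}{1131} - \left(146544 + 668736 + 142852 + 651888\right) = \frac{7}{29} - 1610020 = - \frac{46690573}{29} \approx -1.61 \cdot 10^{6}$)
$Z - X = - \frac{46690573}{29} - -3950236 = - \frac{46690573}{29} + 3950236 = \frac{67866271}{29}$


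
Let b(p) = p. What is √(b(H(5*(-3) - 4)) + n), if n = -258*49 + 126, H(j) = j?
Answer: I*√12535 ≈ 111.96*I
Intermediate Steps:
n = -12516 (n = -12642 + 126 = -12516)
√(b(H(5*(-3) - 4)) + n) = √((5*(-3) - 4) - 12516) = √((-15 - 4) - 12516) = √(-19 - 12516) = √(-12535) = I*√12535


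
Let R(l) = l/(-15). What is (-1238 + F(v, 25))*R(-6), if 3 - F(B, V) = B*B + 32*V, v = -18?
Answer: -4718/5 ≈ -943.60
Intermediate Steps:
F(B, V) = 3 - B**2 - 32*V (F(B, V) = 3 - (B*B + 32*V) = 3 - (B**2 + 32*V) = 3 + (-B**2 - 32*V) = 3 - B**2 - 32*V)
R(l) = -l/15 (R(l) = l*(-1/15) = -l/15)
(-1238 + F(v, 25))*R(-6) = (-1238 + (3 - 1*(-18)**2 - 32*25))*(-1/15*(-6)) = (-1238 + (3 - 1*324 - 800))*(2/5) = (-1238 + (3 - 324 - 800))*(2/5) = (-1238 - 1121)*(2/5) = -2359*2/5 = -4718/5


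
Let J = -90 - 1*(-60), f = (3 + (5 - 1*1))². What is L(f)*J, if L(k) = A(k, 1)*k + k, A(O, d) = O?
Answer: -73500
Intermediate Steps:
f = 49 (f = (3 + (5 - 1))² = (3 + 4)² = 7² = 49)
J = -30 (J = -90 + 60 = -30)
L(k) = k + k² (L(k) = k*k + k = k² + k = k + k²)
L(f)*J = (49*(1 + 49))*(-30) = (49*50)*(-30) = 2450*(-30) = -73500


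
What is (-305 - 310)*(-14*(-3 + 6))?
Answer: 25830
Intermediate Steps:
(-305 - 310)*(-14*(-3 + 6)) = -(-8610)*3 = -615*(-42) = 25830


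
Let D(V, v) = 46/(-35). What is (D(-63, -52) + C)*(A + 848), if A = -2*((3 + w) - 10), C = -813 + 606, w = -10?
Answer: -918666/5 ≈ -1.8373e+5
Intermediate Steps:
C = -207
D(V, v) = -46/35 (D(V, v) = 46*(-1/35) = -46/35)
A = 34 (A = -2*((3 - 10) - 10) = -2*(-7 - 10) = -2*(-17) = 34)
(D(-63, -52) + C)*(A + 848) = (-46/35 - 207)*(34 + 848) = -7291/35*882 = -918666/5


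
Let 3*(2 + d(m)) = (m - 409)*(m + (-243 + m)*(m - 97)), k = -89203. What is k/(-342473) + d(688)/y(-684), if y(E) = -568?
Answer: -8398249297237/194524664 ≈ -43173.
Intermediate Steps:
d(m) = -2 + (-409 + m)*(m + (-243 + m)*(-97 + m))/3 (d(m) = -2 + ((m - 409)*(m + (-243 + m)*(m - 97)))/3 = -2 + ((-409 + m)*(m + (-243 + m)*(-97 + m)))/3 = -2 + (-409 + m)*(m + (-243 + m)*(-97 + m))/3)
k/(-342473) + d(688)/y(-684) = -89203/(-342473) + (-3213515 + 54074*688 - 748/3*688² + (⅓)*688³)/(-568) = -89203*(-1/342473) + (-3213515 + 37202912 - 748/3*473344 + (⅓)*325660672)*(-1/568) = 89203/342473 + (-3213515 + 37202912 - 354061312/3 + 325660672/3)*(-1/568) = 89203/342473 + 24522517*(-1/568) = 89203/342473 - 24522517/568 = -8398249297237/194524664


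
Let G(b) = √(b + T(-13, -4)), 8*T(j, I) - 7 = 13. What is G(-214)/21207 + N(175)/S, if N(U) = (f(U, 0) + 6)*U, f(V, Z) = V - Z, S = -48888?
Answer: -4525/6984 + I*√94/14138 ≈ -0.64791 + 0.00068577*I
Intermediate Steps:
T(j, I) = 5/2 (T(j, I) = 7/8 + (⅛)*13 = 7/8 + 13/8 = 5/2)
G(b) = √(5/2 + b) (G(b) = √(b + 5/2) = √(5/2 + b))
N(U) = U*(6 + U) (N(U) = ((U - 1*0) + 6)*U = ((U + 0) + 6)*U = (U + 6)*U = (6 + U)*U = U*(6 + U))
G(-214)/21207 + N(175)/S = (√(10 + 4*(-214))/2)/21207 + (175*(6 + 175))/(-48888) = (√(10 - 856)/2)*(1/21207) + (175*181)*(-1/48888) = (√(-846)/2)*(1/21207) + 31675*(-1/48888) = ((3*I*√94)/2)*(1/21207) - 4525/6984 = (3*I*√94/2)*(1/21207) - 4525/6984 = I*√94/14138 - 4525/6984 = -4525/6984 + I*√94/14138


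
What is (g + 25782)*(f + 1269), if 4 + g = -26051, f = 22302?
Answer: -6434883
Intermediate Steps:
g = -26055 (g = -4 - 26051 = -26055)
(g + 25782)*(f + 1269) = (-26055 + 25782)*(22302 + 1269) = -273*23571 = -6434883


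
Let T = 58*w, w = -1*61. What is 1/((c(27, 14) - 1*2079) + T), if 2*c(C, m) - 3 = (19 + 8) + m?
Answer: -1/5595 ≈ -0.00017873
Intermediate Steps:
w = -61
c(C, m) = 15 + m/2 (c(C, m) = 3/2 + ((19 + 8) + m)/2 = 3/2 + (27 + m)/2 = 3/2 + (27/2 + m/2) = 15 + m/2)
T = -3538 (T = 58*(-61) = -3538)
1/((c(27, 14) - 1*2079) + T) = 1/(((15 + (½)*14) - 1*2079) - 3538) = 1/(((15 + 7) - 2079) - 3538) = 1/((22 - 2079) - 3538) = 1/(-2057 - 3538) = 1/(-5595) = -1/5595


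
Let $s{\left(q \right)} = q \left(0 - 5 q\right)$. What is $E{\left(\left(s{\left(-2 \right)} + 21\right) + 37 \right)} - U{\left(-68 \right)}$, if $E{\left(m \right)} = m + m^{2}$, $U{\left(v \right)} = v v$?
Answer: $-3142$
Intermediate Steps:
$s{\left(q \right)} = - 5 q^{2}$ ($s{\left(q \right)} = q \left(- 5 q\right) = - 5 q^{2}$)
$U{\left(v \right)} = v^{2}$
$E{\left(\left(s{\left(-2 \right)} + 21\right) + 37 \right)} - U{\left(-68 \right)} = \left(\left(- 5 \left(-2\right)^{2} + 21\right) + 37\right) \left(1 + \left(\left(- 5 \left(-2\right)^{2} + 21\right) + 37\right)\right) - \left(-68\right)^{2} = \left(\left(\left(-5\right) 4 + 21\right) + 37\right) \left(1 + \left(\left(\left(-5\right) 4 + 21\right) + 37\right)\right) - 4624 = \left(\left(-20 + 21\right) + 37\right) \left(1 + \left(\left(-20 + 21\right) + 37\right)\right) - 4624 = \left(1 + 37\right) \left(1 + \left(1 + 37\right)\right) - 4624 = 38 \left(1 + 38\right) - 4624 = 38 \cdot 39 - 4624 = 1482 - 4624 = -3142$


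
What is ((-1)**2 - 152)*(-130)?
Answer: 19630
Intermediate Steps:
((-1)**2 - 152)*(-130) = (1 - 152)*(-130) = -151*(-130) = 19630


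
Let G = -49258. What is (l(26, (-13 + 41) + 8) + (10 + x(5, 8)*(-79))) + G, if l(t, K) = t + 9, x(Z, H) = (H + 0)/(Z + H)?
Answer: -640401/13 ≈ -49262.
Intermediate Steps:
x(Z, H) = H/(H + Z)
l(t, K) = 9 + t
(l(26, (-13 + 41) + 8) + (10 + x(5, 8)*(-79))) + G = ((9 + 26) + (10 + (8/(8 + 5))*(-79))) - 49258 = (35 + (10 + (8/13)*(-79))) - 49258 = (35 + (10 - 632/13)) - 49258 = (35 - 502/13) - 49258 = -47/13 - 49258 = -640401/13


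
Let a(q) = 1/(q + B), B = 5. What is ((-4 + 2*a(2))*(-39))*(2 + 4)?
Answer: 6084/7 ≈ 869.14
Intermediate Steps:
a(q) = 1/(5 + q) (a(q) = 1/(q + 5) = 1/(5 + q))
((-4 + 2*a(2))*(-39))*(2 + 4) = ((-4 + 2/(5 + 2))*(-39))*(2 + 4) = ((-4 + 2/7)*(-39))*6 = -26/7*(-39)*6 = (1014/7)*6 = 6084/7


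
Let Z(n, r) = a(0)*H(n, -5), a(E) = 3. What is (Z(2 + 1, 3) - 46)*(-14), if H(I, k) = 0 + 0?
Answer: 644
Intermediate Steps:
H(I, k) = 0
Z(n, r) = 0 (Z(n, r) = 3*0 = 0)
(Z(2 + 1, 3) - 46)*(-14) = (0 - 46)*(-14) = -46*(-14) = 644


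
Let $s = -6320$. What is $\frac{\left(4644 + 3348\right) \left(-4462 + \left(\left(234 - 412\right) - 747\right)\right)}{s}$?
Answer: $\frac{5381613}{790} \approx 6812.2$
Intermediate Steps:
$\frac{\left(4644 + 3348\right) \left(-4462 + \left(\left(234 - 412\right) - 747\right)\right)}{s} = \frac{\left(4644 + 3348\right) \left(-4462 + \left(\left(234 - 412\right) - 747\right)\right)}{-6320} = 7992 \left(-4462 - 925\right) \left(- \frac{1}{6320}\right) = 7992 \left(-5387\right) \left(- \frac{1}{6320}\right) = \left(-43052904\right) \left(- \frac{1}{6320}\right) = \frac{5381613}{790}$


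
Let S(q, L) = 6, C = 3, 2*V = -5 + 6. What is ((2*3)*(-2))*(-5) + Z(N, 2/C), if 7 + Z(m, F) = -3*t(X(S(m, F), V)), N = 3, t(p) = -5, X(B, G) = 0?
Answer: 68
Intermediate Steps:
V = ½ (V = (-5 + 6)/2 = (½)*1 = ½ ≈ 0.50000)
Z(m, F) = 8 (Z(m, F) = -7 - 3*(-5) = -7 + 15 = 8)
((2*3)*(-2))*(-5) + Z(N, 2/C) = ((2*3)*(-2))*(-5) + 8 = (6*(-2))*(-5) + 8 = -12*(-5) + 8 = 60 + 8 = 68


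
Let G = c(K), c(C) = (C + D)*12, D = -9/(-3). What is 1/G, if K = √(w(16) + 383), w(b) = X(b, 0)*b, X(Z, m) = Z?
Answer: -1/2520 + √71/2520 ≈ 0.0029469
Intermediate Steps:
D = 3 (D = -9*(-⅓) = 3)
w(b) = b² (w(b) = b*b = b²)
K = 3*√71 (K = √(16² + 383) = √(256 + 383) = √639 = 3*√71 ≈ 25.278)
c(C) = 36 + 12*C (c(C) = (C + 3)*12 = (3 + C)*12 = 36 + 12*C)
G = 36 + 36*√71 (G = 36 + 12*(3*√71) = 36 + 36*√71 ≈ 339.34)
1/G = 1/(36 + 36*√71)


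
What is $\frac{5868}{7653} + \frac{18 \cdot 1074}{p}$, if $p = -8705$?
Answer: $- \frac{32288952}{22206455} \approx -1.454$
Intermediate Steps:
$\frac{5868}{7653} + \frac{18 \cdot 1074}{p} = \frac{5868}{7653} + \frac{18 \cdot 1074}{-8705} = 5868 \cdot \frac{1}{7653} + 19332 \left(- \frac{1}{8705}\right) = \frac{1956}{2551} - \frac{19332}{8705} = - \frac{32288952}{22206455}$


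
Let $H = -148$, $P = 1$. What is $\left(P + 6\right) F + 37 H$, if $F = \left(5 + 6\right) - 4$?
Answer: $-5427$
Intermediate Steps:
$F = 7$ ($F = 11 - 4 = 7$)
$\left(P + 6\right) F + 37 H = \left(1 + 6\right) 7 + 37 \left(-148\right) = 7 \cdot 7 - 5476 = 49 - 5476 = -5427$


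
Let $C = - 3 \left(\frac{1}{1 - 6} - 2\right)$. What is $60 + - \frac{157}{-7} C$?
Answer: $\frac{7281}{35} \approx 208.03$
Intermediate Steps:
$C = \frac{33}{5}$ ($C = - 3 \left(\frac{1}{-5} - 2\right) = - 3 \left(- \frac{1}{5} - 2\right) = \left(-3\right) \left(- \frac{11}{5}\right) = \frac{33}{5} \approx 6.6$)
$60 + - \frac{157}{-7} C = 60 + - \frac{157}{-7} \cdot \frac{33}{5} = 60 + \left(-157\right) \left(- \frac{1}{7}\right) \frac{33}{5} = 60 + \frac{157}{7} \cdot \frac{33}{5} = 60 + \frac{5181}{35} = \frac{7281}{35}$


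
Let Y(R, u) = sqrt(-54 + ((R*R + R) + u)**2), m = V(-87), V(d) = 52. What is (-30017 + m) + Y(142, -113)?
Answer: -29965 + 3*sqrt(45306355) ≈ -9772.0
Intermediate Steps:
m = 52
Y(R, u) = sqrt(-54 + (R + u + R**2)**2) (Y(R, u) = sqrt(-54 + ((R**2 + R) + u)**2) = sqrt(-54 + ((R + R**2) + u)**2) = sqrt(-54 + (R + u + R**2)**2))
(-30017 + m) + Y(142, -113) = (-30017 + 52) + sqrt(-54 + (142 - 113 + 142**2)**2) = -29965 + sqrt(-54 + (142 - 113 + 20164)**2) = -29965 + sqrt(-54 + 20193**2) = -29965 + sqrt(-54 + 407757249) = -29965 + sqrt(407757195) = -29965 + 3*sqrt(45306355)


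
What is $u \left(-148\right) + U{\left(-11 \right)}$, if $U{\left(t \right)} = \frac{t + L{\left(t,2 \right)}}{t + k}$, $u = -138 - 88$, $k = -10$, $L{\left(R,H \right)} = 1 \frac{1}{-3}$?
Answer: $\frac{2107258}{63} \approx 33449.0$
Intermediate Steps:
$L{\left(R,H \right)} = - \frac{1}{3}$ ($L{\left(R,H \right)} = 1 \left(- \frac{1}{3}\right) = - \frac{1}{3}$)
$u = -226$ ($u = -138 - 88 = -226$)
$U{\left(t \right)} = \frac{- \frac{1}{3} + t}{-10 + t}$ ($U{\left(t \right)} = \frac{t - \frac{1}{3}}{t - 10} = \frac{- \frac{1}{3} + t}{-10 + t}$)
$u \left(-148\right) + U{\left(-11 \right)} = \left(-226\right) \left(-148\right) + \frac{- \frac{1}{3} - 11}{-10 - 11} = 33448 + \frac{1}{-21} \left(- \frac{34}{3}\right) = 33448 - - \frac{34}{63} = 33448 + \frac{34}{63} = \frac{2107258}{63}$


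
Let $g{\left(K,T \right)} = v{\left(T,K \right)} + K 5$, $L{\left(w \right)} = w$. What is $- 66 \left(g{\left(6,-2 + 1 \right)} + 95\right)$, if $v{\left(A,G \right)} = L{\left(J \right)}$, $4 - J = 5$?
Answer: $-8184$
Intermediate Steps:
$J = -1$ ($J = 4 - 5 = -1$)
$v{\left(A,G \right)} = -1$
$g{\left(K,T \right)} = -1 + 5 K$ ($g{\left(K,T \right)} = -1 + K 5 = -1 + 5 K$)
$- 66 \left(g{\left(6,-2 + 1 \right)} + 95\right) = - 66 \left(\left(-1 + 5 \cdot 6\right) + 95\right) = - 66 \left(\left(-1 + 30\right) + 95\right) = - 66 \left(29 + 95\right) = \left(-66\right) 124 = -8184$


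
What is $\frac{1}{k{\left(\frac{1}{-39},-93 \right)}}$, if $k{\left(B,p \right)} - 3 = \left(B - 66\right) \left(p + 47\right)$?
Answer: $\frac{39}{118567} \approx 0.00032893$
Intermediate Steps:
$k{\left(B,p \right)} = 3 + \left(-66 + B\right) \left(47 + p\right)$ ($k{\left(B,p \right)} = 3 + \left(B - 66\right) \left(p + 47\right) = 3 + \left(-66 + B\right) \left(47 + p\right)$)
$\frac{1}{k{\left(\frac{1}{-39},-93 \right)}} = \frac{1}{-3099 - -6138 + \frac{47}{-39} + \frac{1}{-39} \left(-93\right)} = \frac{1}{-3099 + 6138 + 47 \left(- \frac{1}{39}\right) - - \frac{31}{13}} = \frac{1}{-3099 + 6138 - \frac{47}{39} + \frac{31}{13}} = \frac{1}{\frac{118567}{39}} = \frac{39}{118567}$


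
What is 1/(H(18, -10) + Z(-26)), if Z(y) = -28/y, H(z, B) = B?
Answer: -13/116 ≈ -0.11207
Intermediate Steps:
1/(H(18, -10) + Z(-26)) = 1/(-10 - 28/(-26)) = 1/(-10 - 28*(-1/26)) = 1/(-10 + 14/13) = 1/(-116/13) = -13/116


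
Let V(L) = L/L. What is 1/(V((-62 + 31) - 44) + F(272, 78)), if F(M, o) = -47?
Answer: -1/46 ≈ -0.021739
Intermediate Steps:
V(L) = 1
1/(V((-62 + 31) - 44) + F(272, 78)) = 1/(1 - 47) = 1/(-46) = -1/46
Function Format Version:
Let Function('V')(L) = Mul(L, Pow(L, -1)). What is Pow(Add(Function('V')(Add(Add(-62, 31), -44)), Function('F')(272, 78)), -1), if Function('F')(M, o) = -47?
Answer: Rational(-1, 46) ≈ -0.021739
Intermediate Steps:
Function('V')(L) = 1
Pow(Add(Function('V')(Add(Add(-62, 31), -44)), Function('F')(272, 78)), -1) = Pow(Add(1, -47), -1) = Pow(-46, -1) = Rational(-1, 46)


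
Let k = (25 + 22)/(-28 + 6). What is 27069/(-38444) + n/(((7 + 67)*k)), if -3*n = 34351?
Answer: 2055038473/28651764 ≈ 71.725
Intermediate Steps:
n = -34351/3 (n = -⅓*34351 = -34351/3 ≈ -11450.)
k = -47/22 (k = 47/(-22) = 47*(-1/22) = -47/22 ≈ -2.1364)
27069/(-38444) + n/(((7 + 67)*k)) = 27069/(-38444) - 34351*(-22/(47*(7 + 67)))/3 = 27069*(-1/38444) - 34351/(3*(74*(-47/22))) = -3867/5492 - 34351/(3*(-1739/11)) = -3867/5492 - 34351/3*(-11/1739) = -3867/5492 + 377861/5217 = 2055038473/28651764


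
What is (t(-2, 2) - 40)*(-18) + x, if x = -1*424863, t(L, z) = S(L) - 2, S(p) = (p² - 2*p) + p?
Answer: -424215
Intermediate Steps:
S(p) = p² - p
t(L, z) = -2 + L*(-1 + L) (t(L, z) = L*(-1 + L) - 2 = -2 + L*(-1 + L))
x = -424863
(t(-2, 2) - 40)*(-18) + x = ((-2 - 2*(-1 - 2)) - 40)*(-18) - 424863 = ((-2 - 2*(-3)) - 40)*(-18) - 424863 = ((-2 + 6) - 40)*(-18) - 424863 = (4 - 40)*(-18) - 424863 = -36*(-18) - 424863 = 648 - 424863 = -424215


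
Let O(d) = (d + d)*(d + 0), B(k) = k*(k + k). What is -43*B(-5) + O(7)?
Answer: -2052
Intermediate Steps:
B(k) = 2*k**2 (B(k) = k*(2*k) = 2*k**2)
O(d) = 2*d**2 (O(d) = (2*d)*d = 2*d**2)
-43*B(-5) + O(7) = -86*(-5)**2 + 2*7**2 = -86*25 + 2*49 = -43*50 + 98 = -2150 + 98 = -2052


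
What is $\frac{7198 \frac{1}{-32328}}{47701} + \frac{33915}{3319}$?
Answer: $\frac{26149774518979}{2559078321516} \approx 10.218$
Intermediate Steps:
$\frac{7198 \frac{1}{-32328}}{47701} + \frac{33915}{3319} = 7198 \left(- \frac{1}{32328}\right) \frac{1}{47701} + 33915 \cdot \frac{1}{3319} = \left(- \frac{3599}{16164}\right) \frac{1}{47701} + \frac{33915}{3319} = - \frac{3599}{771038964} + \frac{33915}{3319} = \frac{26149774518979}{2559078321516}$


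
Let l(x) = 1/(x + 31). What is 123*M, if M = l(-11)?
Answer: 123/20 ≈ 6.1500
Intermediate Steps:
l(x) = 1/(31 + x)
M = 1/20 (M = 1/(31 - 11) = 1/20 ≈ 0.050000)
123*M = 123*(1/20) = 123/20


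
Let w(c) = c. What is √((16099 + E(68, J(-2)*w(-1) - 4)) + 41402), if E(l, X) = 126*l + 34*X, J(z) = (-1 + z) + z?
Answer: √66103 ≈ 257.10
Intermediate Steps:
J(z) = -1 + 2*z
E(l, X) = 34*X + 126*l
√((16099 + E(68, J(-2)*w(-1) - 4)) + 41402) = √((16099 + (34*((-1 + 2*(-2))*(-1) - 4) + 126*68)) + 41402) = √((16099 + (34*((-1 - 4)*(-1) - 4) + 8568)) + 41402) = √((16099 + (34*(-5*(-1) - 4) + 8568)) + 41402) = √((16099 + (34*(5 - 4) + 8568)) + 41402) = √((16099 + (34*1 + 8568)) + 41402) = √((16099 + (34 + 8568)) + 41402) = √((16099 + 8602) + 41402) = √(24701 + 41402) = √66103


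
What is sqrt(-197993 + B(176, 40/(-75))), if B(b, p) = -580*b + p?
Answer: I*sqrt(67516545)/15 ≈ 547.79*I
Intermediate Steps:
B(b, p) = p - 580*b
sqrt(-197993 + B(176, 40/(-75))) = sqrt(-197993 + (40/(-75) - 580*176)) = sqrt(-197993 + (40*(-1/75) - 102080)) = sqrt(-197993 + (-8/15 - 102080)) = sqrt(-197993 - 1531208/15) = sqrt(-4501103/15) = I*sqrt(67516545)/15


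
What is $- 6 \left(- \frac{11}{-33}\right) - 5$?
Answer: $-7$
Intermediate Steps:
$- 6 \left(- \frac{11}{-33}\right) - 5 = - 6 \left(\left(-11\right) \left(- \frac{1}{33}\right)\right) - 5 = \left(-6\right) \frac{1}{3} - 5 = -2 - 5 = -7$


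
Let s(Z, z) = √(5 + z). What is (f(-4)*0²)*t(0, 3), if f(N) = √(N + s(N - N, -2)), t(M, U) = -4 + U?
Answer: 0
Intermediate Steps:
f(N) = √(N + √3) (f(N) = √(N + √(5 - 2)) = √(N + √3))
(f(-4)*0²)*t(0, 3) = (√(-4 + √3)*0²)*(-4 + 3) = (√(-4 + √3)*0)*(-1) = 0*(-1) = 0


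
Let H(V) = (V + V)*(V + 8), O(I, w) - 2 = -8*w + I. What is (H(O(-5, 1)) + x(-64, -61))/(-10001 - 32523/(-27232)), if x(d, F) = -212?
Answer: 107456/7359857 ≈ 0.014600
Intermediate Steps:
O(I, w) = 2 + I - 8*w (O(I, w) = 2 + (-8*w + I) = 2 + (I - 8*w) = 2 + I - 8*w)
H(V) = 2*V*(8 + V) (H(V) = (2*V)*(8 + V) = 2*V*(8 + V))
(H(O(-5, 1)) + x(-64, -61))/(-10001 - 32523/(-27232)) = (2*(2 - 5 - 8*1)*(8 + (2 - 5 - 8*1)) - 212)/(-10001 - 32523/(-27232)) = (2*(2 - 5 - 8)*(8 + (2 - 5 - 8)) - 212)/(-10001 - 32523*(-1/27232)) = (2*(-11)*(8 - 11) - 212)/(-10001 + 879/736) = (2*(-11)*(-3) - 212)/(-7359857/736) = (66 - 212)*(-736/7359857) = -146*(-736/7359857) = 107456/7359857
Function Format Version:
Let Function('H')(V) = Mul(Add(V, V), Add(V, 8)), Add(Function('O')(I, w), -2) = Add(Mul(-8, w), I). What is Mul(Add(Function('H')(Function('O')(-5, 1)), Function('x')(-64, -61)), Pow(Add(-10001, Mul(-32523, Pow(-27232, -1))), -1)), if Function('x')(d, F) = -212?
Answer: Rational(107456, 7359857) ≈ 0.014600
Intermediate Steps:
Function('O')(I, w) = Add(2, I, Mul(-8, w)) (Function('O')(I, w) = Add(2, Add(Mul(-8, w), I)) = Add(2, Add(I, Mul(-8, w))) = Add(2, I, Mul(-8, w)))
Function('H')(V) = Mul(2, V, Add(8, V)) (Function('H')(V) = Mul(Mul(2, V), Add(8, V)) = Mul(2, V, Add(8, V)))
Mul(Add(Function('H')(Function('O')(-5, 1)), Function('x')(-64, -61)), Pow(Add(-10001, Mul(-32523, Pow(-27232, -1))), -1)) = Mul(Add(Mul(2, Add(2, -5, Mul(-8, 1)), Add(8, Add(2, -5, Mul(-8, 1)))), -212), Pow(Add(-10001, Mul(-32523, Pow(-27232, -1))), -1)) = Mul(Add(Mul(2, Add(2, -5, -8), Add(8, Add(2, -5, -8))), -212), Pow(Add(-10001, Mul(-32523, Rational(-1, 27232))), -1)) = Mul(Add(Mul(2, -11, Add(8, -11)), -212), Pow(Add(-10001, Rational(879, 736)), -1)) = Mul(Add(Mul(2, -11, -3), -212), Pow(Rational(-7359857, 736), -1)) = Mul(Add(66, -212), Rational(-736, 7359857)) = Mul(-146, Rational(-736, 7359857)) = Rational(107456, 7359857)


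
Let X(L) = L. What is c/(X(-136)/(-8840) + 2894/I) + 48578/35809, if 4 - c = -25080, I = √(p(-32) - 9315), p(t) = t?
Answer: 174205921808842/97470394171971 + 23592756200*I*√9347/2721952419 ≈ 1.7873 + 837.98*I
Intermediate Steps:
I = I*√9347 (I = √(-32 - 9315) = √(-9347) = I*√9347 ≈ 96.68*I)
c = 25084 (c = 4 - 1*(-25080) = 4 + 25080 = 25084)
c/(X(-136)/(-8840) + 2894/I) + 48578/35809 = 25084/(-136/(-8840) + 2894/((I*√9347))) + 48578/35809 = 25084/(-136*(-1/8840) + 2894*(-I*√9347/9347)) + 48578*(1/35809) = 25084/(1/65 - 2894*I*√9347/9347) + 48578/35809 = 48578/35809 + 25084/(1/65 - 2894*I*√9347/9347)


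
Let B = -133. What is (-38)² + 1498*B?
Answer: -197790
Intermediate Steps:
(-38)² + 1498*B = (-38)² + 1498*(-133) = 1444 - 199234 = -197790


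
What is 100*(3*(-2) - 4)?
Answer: -1000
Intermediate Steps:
100*(3*(-2) - 4) = 100*(-6 - 4) = 100*(-10) = -1000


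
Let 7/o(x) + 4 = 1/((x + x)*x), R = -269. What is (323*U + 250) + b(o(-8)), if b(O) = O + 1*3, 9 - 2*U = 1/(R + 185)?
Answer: 20930591/12264 ≈ 1706.7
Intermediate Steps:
U = 757/168 (U = 9/2 - 1/(2*(-269 + 185)) = 9/2 - ½/(-84) = 9/2 - ½*(-1/84) = 9/2 + 1/168 = 757/168 ≈ 4.5060)
o(x) = 7/(-4 + 1/(2*x²)) (o(x) = 7/(-4 + 1/((x + x)*x)) = 7/(-4 + 1/(((2*x))*x)) = 7/(-4 + (1/(2*x))/x) = 7/(-4 + 1/(2*x²)))
b(O) = 3 + O (b(O) = O + 3 = 3 + O)
(323*U + 250) + b(o(-8)) = (323*(757/168) + 250) + (3 - 14*(-8)²/(-1 + 8*(-8)²)) = (244511/168 + 250) + (3 - 14*64/(-1 + 8*64)) = 286511/168 + (3 - 14*64/(-1 + 512)) = 286511/168 + (3 - 14*64/511) = 286511/168 + (3 - 14*64*1/511) = 286511/168 + (3 - 128/73) = 286511/168 + 91/73 = 20930591/12264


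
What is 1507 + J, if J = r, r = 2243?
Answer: 3750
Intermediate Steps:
J = 2243
1507 + J = 1507 + 2243 = 3750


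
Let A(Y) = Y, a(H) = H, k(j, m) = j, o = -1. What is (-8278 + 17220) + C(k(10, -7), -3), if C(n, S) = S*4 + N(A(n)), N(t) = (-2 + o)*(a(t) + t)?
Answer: 8870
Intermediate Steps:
N(t) = -6*t (N(t) = (-2 - 1)*(t + t) = -6*t)
C(n, S) = -6*n + 4*S (C(n, S) = S*4 - 6*n = 4*S - 6*n = -6*n + 4*S)
(-8278 + 17220) + C(k(10, -7), -3) = (-8278 + 17220) + (-6*10 + 4*(-3)) = 8942 + (-60 - 12) = 8942 - 72 = 8870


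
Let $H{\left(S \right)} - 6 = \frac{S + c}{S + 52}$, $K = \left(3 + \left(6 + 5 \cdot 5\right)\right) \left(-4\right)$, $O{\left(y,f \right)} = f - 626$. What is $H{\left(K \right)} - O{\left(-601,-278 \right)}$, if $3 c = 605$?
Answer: $\frac{229123}{252} \approx 909.22$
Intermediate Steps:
$c = \frac{605}{3}$ ($c = \frac{1}{3} \cdot 605 = \frac{605}{3} \approx 201.67$)
$O{\left(y,f \right)} = -626 + f$
$K = -136$ ($K = \left(3 + \left(6 + 25\right)\right) \left(-4\right) = \left(3 + 31\right) \left(-4\right) = 34 \left(-4\right) = -136$)
$H{\left(S \right)} = 6 + \frac{\frac{605}{3} + S}{52 + S}$ ($H{\left(S \right)} = 6 + \frac{S + \frac{605}{3}}{S + 52} = 6 + \frac{\frac{605}{3} + S}{52 + S}$)
$H{\left(K \right)} - O{\left(-601,-278 \right)} = \frac{1541 + 21 \left(-136\right)}{3 \left(52 - 136\right)} - \left(-626 - 278\right) = \frac{1541 - 2856}{3 \left(-84\right)} - -904 = \frac{1}{3} \left(- \frac{1}{84}\right) \left(-1315\right) + 904 = \frac{1315}{252} + 904 = \frac{229123}{252}$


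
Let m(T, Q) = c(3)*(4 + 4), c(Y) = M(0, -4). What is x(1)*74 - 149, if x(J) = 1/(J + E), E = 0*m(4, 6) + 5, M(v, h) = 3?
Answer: -410/3 ≈ -136.67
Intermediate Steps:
c(Y) = 3
m(T, Q) = 24 (m(T, Q) = 3*(4 + 4) = 3*8 = 24)
E = 5 (E = 0*24 + 5 = 0 + 5 = 5)
x(J) = 1/(5 + J) (x(J) = 1/(J + 5) = 1/(5 + J))
x(1)*74 - 149 = 74/(5 + 1) - 149 = 74/6 - 149 = (1/6)*74 - 149 = 37/3 - 149 = -410/3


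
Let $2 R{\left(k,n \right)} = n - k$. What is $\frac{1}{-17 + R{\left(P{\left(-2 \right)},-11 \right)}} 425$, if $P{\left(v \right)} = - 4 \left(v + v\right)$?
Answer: $- \frac{850}{61} \approx -13.934$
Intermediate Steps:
$P{\left(v \right)} = - 8 v$ ($P{\left(v \right)} = - 4 \cdot 2 v = - 8 v$)
$R{\left(k,n \right)} = \frac{n}{2} - \frac{k}{2}$ ($R{\left(k,n \right)} = \frac{n - k}{2} = \frac{n}{2} - \frac{k}{2}$)
$\frac{1}{-17 + R{\left(P{\left(-2 \right)},-11 \right)}} 425 = \frac{1}{-17 + \left(\frac{1}{2} \left(-11\right) - \frac{\left(-8\right) \left(-2\right)}{2}\right)} 425 = \frac{1}{-17 - \frac{27}{2}} \cdot 425 = \frac{1}{- \frac{61}{2}} \cdot 425 = \left(- \frac{2}{61}\right) 425 = - \frac{850}{61}$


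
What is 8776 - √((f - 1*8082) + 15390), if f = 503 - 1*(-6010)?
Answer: 8776 - √13821 ≈ 8658.4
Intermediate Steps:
f = 6513 (f = 503 + 6010 = 6513)
8776 - √((f - 1*8082) + 15390) = 8776 - √((6513 - 1*8082) + 15390) = 8776 - √((6513 - 8082) + 15390) = 8776 - √(-1569 + 15390) = 8776 - √13821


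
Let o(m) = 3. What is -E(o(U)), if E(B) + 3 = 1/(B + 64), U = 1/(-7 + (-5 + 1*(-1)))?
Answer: 200/67 ≈ 2.9851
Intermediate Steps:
U = -1/13 (U = 1/(-7 + (-5 - 1)) = 1/(-7 - 6) = 1/(-13) = -1/13 ≈ -0.076923)
E(B) = -3 + 1/(64 + B) (E(B) = -3 + 1/(B + 64) = -3 + 1/(64 + B))
-E(o(U)) = -(-191 - 3*3)/(64 + 3) = -(-191 - 9)/67 = -(-200)/67 = -1*(-200/67) = 200/67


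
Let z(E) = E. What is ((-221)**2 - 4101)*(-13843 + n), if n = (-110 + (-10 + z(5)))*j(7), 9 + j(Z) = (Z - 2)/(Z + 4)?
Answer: -6329054620/11 ≈ -5.7537e+8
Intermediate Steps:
j(Z) = -9 + (-2 + Z)/(4 + Z) (j(Z) = -9 + (Z - 2)/(Z + 4) = -9 + (-2 + Z)/(4 + Z))
n = 10810/11 (n = (-110 + (-10 + 5))*(2*(-19 - 4*7)/(4 + 7)) = (-110 - 5)*(2*(-19 - 28)/11) = -230*(-47)/11 = -115*(-94/11) = 10810/11 ≈ 982.73)
((-221)**2 - 4101)*(-13843 + n) = ((-221)**2 - 4101)*(-13843 + 10810/11) = (48841 - 4101)*(-141463/11) = 44740*(-141463/11) = -6329054620/11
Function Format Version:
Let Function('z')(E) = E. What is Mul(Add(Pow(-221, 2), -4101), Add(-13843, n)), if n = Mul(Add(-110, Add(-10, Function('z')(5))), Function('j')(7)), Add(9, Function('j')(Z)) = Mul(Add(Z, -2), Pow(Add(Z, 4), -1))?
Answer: Rational(-6329054620, 11) ≈ -5.7537e+8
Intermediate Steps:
Function('j')(Z) = Add(-9, Mul(Pow(Add(4, Z), -1), Add(-2, Z))) (Function('j')(Z) = Add(-9, Mul(Add(Z, -2), Pow(Add(Z, 4), -1))) = Add(-9, Mul(Add(-2, Z), Pow(Add(4, Z), -1))) = Add(-9, Mul(Pow(Add(4, Z), -1), Add(-2, Z))))
n = Rational(10810, 11) (n = Mul(Add(-110, Add(-10, 5)), Mul(2, Pow(Add(4, 7), -1), Add(-19, Mul(-4, 7)))) = Mul(Add(-110, -5), Mul(2, Pow(11, -1), Add(-19, -28))) = Mul(-115, Mul(2, Rational(1, 11), -47)) = Mul(-115, Rational(-94, 11)) = Rational(10810, 11) ≈ 982.73)
Mul(Add(Pow(-221, 2), -4101), Add(-13843, n)) = Mul(Add(Pow(-221, 2), -4101), Add(-13843, Rational(10810, 11))) = Mul(Add(48841, -4101), Rational(-141463, 11)) = Mul(44740, Rational(-141463, 11)) = Rational(-6329054620, 11)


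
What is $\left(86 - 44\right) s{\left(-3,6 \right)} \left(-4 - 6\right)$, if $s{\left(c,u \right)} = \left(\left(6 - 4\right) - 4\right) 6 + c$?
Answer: $6300$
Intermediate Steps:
$s{\left(c,u \right)} = -12 + c$ ($s{\left(c,u \right)} = \left(2 - 4\right) 6 + c = \left(-2\right) 6 + c = -12 + c$)
$\left(86 - 44\right) s{\left(-3,6 \right)} \left(-4 - 6\right) = \left(86 - 44\right) \left(-12 - 3\right) \left(-4 - 6\right) = \left(86 + \left(-60 + 16\right)\right) \left(\left(-15\right) \left(-10\right)\right) = \left(86 - 44\right) 150 = 42 \cdot 150 = 6300$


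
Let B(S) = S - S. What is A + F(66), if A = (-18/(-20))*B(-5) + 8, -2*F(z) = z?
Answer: -25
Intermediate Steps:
F(z) = -z/2
B(S) = 0
A = 8 (A = -18/(-20)*0 + 8 = -18*(-1/20)*0 + 8 = (9/10)*0 + 8 = 0 + 8 = 8)
A + F(66) = 8 - ½*66 = 8 - 33 = -25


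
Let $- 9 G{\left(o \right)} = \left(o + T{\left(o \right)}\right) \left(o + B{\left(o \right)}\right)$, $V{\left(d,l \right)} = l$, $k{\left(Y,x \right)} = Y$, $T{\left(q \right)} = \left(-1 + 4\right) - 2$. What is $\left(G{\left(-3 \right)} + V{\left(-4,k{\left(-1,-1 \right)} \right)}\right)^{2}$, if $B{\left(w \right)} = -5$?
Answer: $\frac{625}{81} \approx 7.716$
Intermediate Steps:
$T{\left(q \right)} = 1$ ($T{\left(q \right)} = 3 - 2 = 1$)
$G{\left(o \right)} = - \frac{\left(1 + o\right) \left(-5 + o\right)}{9}$ ($G{\left(o \right)} = - \frac{\left(o + 1\right) \left(o - 5\right)}{9} = - \frac{\left(1 + o\right) \left(-5 + o\right)}{9}$)
$\left(G{\left(-3 \right)} + V{\left(-4,k{\left(-1,-1 \right)} \right)}\right)^{2} = \left(\left(\frac{5}{9} - \frac{\left(-3\right)^{2}}{9} + \frac{4}{9} \left(-3\right)\right) - 1\right)^{2} = \left(\left(\frac{5}{9} - 1 - \frac{4}{3}\right) - 1\right)^{2} = \left(- \frac{16}{9} - 1\right)^{2} = \left(- \frac{25}{9}\right)^{2} = \frac{625}{81}$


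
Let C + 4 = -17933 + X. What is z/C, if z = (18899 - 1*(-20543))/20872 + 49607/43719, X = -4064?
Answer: -1379881051/10037988899484 ≈ -0.00013747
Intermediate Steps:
z = 1379881051/456251484 (z = (18899 + 20543)*(1/20872) + 49607*(1/43719) = 39442*(1/20872) + 49607/43719 = 19721/10436 + 49607/43719 = 1379881051/456251484 ≈ 3.0244)
C = -22001 (C = -4 + (-17933 - 4064) = -4 - 21997 = -22001)
z/C = (1379881051/456251484)/(-22001) = (1379881051/456251484)*(-1/22001) = -1379881051/10037988899484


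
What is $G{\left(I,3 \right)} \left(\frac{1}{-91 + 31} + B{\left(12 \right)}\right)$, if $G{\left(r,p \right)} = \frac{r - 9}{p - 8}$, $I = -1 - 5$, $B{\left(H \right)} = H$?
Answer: $\frac{719}{20} \approx 35.95$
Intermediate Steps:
$I = -6$ ($I = -1 - 5 = -6$)
$G{\left(r,p \right)} = \frac{-9 + r}{-8 + p}$
$G{\left(I,3 \right)} \left(\frac{1}{-91 + 31} + B{\left(12 \right)}\right) = \frac{-9 - 6}{-8 + 3} \left(\frac{1}{-91 + 31} + 12\right) = \frac{1}{-5} \left(-15\right) \left(\frac{1}{-60} + 12\right) = \left(- \frac{1}{5}\right) \left(-15\right) \left(- \frac{1}{60} + 12\right) = 3 \cdot \frac{719}{60} = \frac{719}{20}$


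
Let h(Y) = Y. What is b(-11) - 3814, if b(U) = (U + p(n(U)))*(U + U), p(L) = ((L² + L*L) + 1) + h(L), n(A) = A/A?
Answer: -3660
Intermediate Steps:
n(A) = 1
p(L) = 1 + L + 2*L² (p(L) = ((L² + L*L) + 1) + L = ((L² + L²) + 1) + L = (2*L² + 1) + L = (1 + 2*L²) + L = 1 + L + 2*L²)
b(U) = 2*U*(4 + U) (b(U) = (U + (1 + 1 + 2*1²))*(U + U) = (U + (1 + 1 + 2*1))*(2*U) = (U + (1 + 1 + 2))*(2*U) = (U + 4)*(2*U) = (4 + U)*(2*U) = 2*U*(4 + U))
b(-11) - 3814 = 2*(-11)*(4 - 11) - 3814 = 2*(-11)*(-7) - 3814 = 154 - 3814 = -3660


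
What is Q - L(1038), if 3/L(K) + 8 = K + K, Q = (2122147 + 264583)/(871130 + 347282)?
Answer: 1233025601/629919004 ≈ 1.9574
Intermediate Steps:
Q = 1193365/609206 (Q = 2386730/1218412 = 2386730*(1/1218412) = 1193365/609206 ≈ 1.9589)
L(K) = 3/(-8 + 2*K) (L(K) = 3/(-8 + (K + K)) = 3/(-8 + 2*K))
Q - L(1038) = 1193365/609206 - 3/(2*(-4 + 1038)) = 1193365/609206 - 3/(2*1034) = 1193365/609206 - 1*3/2068 = 1193365/609206 - 3/2068 = 1233025601/629919004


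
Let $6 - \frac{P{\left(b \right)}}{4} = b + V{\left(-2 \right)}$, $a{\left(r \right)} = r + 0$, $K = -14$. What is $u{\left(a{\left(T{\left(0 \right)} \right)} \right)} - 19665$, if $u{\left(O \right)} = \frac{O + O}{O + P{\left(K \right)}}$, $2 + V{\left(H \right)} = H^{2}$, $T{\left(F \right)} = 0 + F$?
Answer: $-19665$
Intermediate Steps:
$T{\left(F \right)} = F$
$a{\left(r \right)} = r$
$V{\left(H \right)} = -2 + H^{2}$
$P{\left(b \right)} = 16 - 4 b$ ($P{\left(b \right)} = 24 - 4 \left(b - \left(2 - \left(-2\right)^{2}\right)\right) = 24 - 4 \left(b + \left(-2 + 4\right)\right) = 24 - 4 \left(b + 2\right) = 24 - 4 \left(2 + b\right) = 24 - \left(8 + 4 b\right) = 16 - 4 b$)
$u{\left(O \right)} = \frac{2 O}{72 + O}$ ($u{\left(O \right)} = \frac{O + O}{O + \left(16 - -56\right)} = \frac{2 O}{O + \left(16 + 56\right)} = \frac{2 O}{O + 72} = \frac{2 O}{72 + O}$)
$u{\left(a{\left(T{\left(0 \right)} \right)} \right)} - 19665 = 2 \cdot 0 \frac{1}{72 + 0} - 19665 = 2 \cdot 0 \cdot \frac{1}{72} - 19665 = 0 - 19665 = -19665$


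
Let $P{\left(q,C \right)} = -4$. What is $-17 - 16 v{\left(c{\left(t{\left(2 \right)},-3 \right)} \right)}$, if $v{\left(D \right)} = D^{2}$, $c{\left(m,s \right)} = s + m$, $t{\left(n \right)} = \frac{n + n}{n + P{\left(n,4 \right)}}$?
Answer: $-417$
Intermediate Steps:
$t{\left(n \right)} = \frac{2 n}{-4 + n}$ ($t{\left(n \right)} = \frac{n + n}{n - 4} = \frac{2 n}{-4 + n}$)
$c{\left(m,s \right)} = m + s$
$-17 - 16 v{\left(c{\left(t{\left(2 \right)},-3 \right)} \right)} = -17 - 16 \left(2 \cdot 2 \frac{1}{-4 + 2} - 3\right)^{2} = -17 - 16 \left(2 \cdot 2 \frac{1}{-2} - 3\right)^{2} = -17 - 16 \left(2 \cdot 2 \left(- \frac{1}{2}\right) - 3\right)^{2} = -17 - 16 \left(-2 - 3\right)^{2} = -17 - 16 \left(-5\right)^{2} = -17 - 400 = -417$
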